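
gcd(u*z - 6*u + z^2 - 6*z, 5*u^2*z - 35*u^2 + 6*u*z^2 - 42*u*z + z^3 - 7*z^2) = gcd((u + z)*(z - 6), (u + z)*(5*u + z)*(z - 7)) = u + z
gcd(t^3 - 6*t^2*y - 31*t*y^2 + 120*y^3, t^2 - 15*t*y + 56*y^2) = -t + 8*y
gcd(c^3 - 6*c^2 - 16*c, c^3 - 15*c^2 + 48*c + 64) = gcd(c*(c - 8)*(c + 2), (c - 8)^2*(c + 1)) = c - 8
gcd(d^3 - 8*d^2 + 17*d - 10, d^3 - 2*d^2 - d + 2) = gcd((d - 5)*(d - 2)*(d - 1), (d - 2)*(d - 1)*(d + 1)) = d^2 - 3*d + 2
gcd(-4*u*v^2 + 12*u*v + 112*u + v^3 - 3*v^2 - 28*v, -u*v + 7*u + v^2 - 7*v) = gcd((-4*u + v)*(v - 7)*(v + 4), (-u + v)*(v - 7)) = v - 7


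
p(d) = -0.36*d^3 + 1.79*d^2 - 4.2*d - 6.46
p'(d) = -1.08*d^2 + 3.58*d - 4.2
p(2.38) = -11.17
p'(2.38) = -1.80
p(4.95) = -27.05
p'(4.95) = -12.94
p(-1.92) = 10.75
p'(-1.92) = -15.05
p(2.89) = -12.34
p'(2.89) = -2.87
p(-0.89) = -1.05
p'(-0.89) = -8.24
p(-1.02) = 0.07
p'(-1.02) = -8.98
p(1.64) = -10.12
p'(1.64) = -1.23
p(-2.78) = 26.78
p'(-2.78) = -22.50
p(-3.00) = 31.97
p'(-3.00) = -24.66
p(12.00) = -421.18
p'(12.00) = -116.76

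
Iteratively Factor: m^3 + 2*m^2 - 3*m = (m)*(m^2 + 2*m - 3) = m*(m - 1)*(m + 3)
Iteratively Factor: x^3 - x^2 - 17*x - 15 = (x + 3)*(x^2 - 4*x - 5) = (x - 5)*(x + 3)*(x + 1)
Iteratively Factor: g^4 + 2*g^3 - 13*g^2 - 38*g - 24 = (g + 3)*(g^3 - g^2 - 10*g - 8) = (g - 4)*(g + 3)*(g^2 + 3*g + 2) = (g - 4)*(g + 1)*(g + 3)*(g + 2)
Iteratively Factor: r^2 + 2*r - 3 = (r + 3)*(r - 1)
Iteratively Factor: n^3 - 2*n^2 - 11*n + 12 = (n - 4)*(n^2 + 2*n - 3) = (n - 4)*(n - 1)*(n + 3)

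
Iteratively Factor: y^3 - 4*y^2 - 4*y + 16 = (y - 2)*(y^2 - 2*y - 8) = (y - 4)*(y - 2)*(y + 2)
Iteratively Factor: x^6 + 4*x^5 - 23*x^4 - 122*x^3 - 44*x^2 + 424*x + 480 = (x + 2)*(x^5 + 2*x^4 - 27*x^3 - 68*x^2 + 92*x + 240) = (x + 2)*(x + 3)*(x^4 - x^3 - 24*x^2 + 4*x + 80) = (x - 5)*(x + 2)*(x + 3)*(x^3 + 4*x^2 - 4*x - 16) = (x - 5)*(x + 2)*(x + 3)*(x + 4)*(x^2 - 4) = (x - 5)*(x - 2)*(x + 2)*(x + 3)*(x + 4)*(x + 2)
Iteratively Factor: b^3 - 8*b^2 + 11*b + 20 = (b - 5)*(b^2 - 3*b - 4) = (b - 5)*(b + 1)*(b - 4)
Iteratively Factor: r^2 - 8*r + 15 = (r - 3)*(r - 5)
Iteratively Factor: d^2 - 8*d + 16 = (d - 4)*(d - 4)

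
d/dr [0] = 0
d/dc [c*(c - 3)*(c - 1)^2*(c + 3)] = 5*c^4 - 8*c^3 - 24*c^2 + 36*c - 9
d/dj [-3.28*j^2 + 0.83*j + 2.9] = 0.83 - 6.56*j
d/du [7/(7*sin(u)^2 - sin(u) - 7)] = 7*(1 - 14*sin(u))*cos(u)/(sin(u) + 7*cos(u)^2)^2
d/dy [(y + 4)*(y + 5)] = 2*y + 9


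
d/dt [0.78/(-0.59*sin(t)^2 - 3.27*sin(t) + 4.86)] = (0.9204*sin(t) + 2.5506)*cos(t)/(0.59*sin(t)^2 + 3.27*sin(t) - 4.86)^2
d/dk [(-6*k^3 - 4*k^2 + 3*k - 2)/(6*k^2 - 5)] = (-36*k^4 + 72*k^2 + 64*k - 15)/(36*k^4 - 60*k^2 + 25)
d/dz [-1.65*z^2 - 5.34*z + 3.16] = -3.3*z - 5.34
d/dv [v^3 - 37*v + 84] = 3*v^2 - 37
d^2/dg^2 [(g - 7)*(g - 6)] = 2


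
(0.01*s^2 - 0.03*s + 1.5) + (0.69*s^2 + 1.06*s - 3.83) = 0.7*s^2 + 1.03*s - 2.33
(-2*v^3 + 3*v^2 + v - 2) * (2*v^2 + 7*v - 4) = -4*v^5 - 8*v^4 + 31*v^3 - 9*v^2 - 18*v + 8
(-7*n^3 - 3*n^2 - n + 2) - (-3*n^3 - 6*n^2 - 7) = -4*n^3 + 3*n^2 - n + 9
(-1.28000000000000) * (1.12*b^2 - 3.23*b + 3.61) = -1.4336*b^2 + 4.1344*b - 4.6208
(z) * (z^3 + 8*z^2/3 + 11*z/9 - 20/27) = z^4 + 8*z^3/3 + 11*z^2/9 - 20*z/27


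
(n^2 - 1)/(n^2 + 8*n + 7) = (n - 1)/(n + 7)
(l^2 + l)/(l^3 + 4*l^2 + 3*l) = 1/(l + 3)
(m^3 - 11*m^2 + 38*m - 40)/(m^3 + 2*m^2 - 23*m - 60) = (m^2 - 6*m + 8)/(m^2 + 7*m + 12)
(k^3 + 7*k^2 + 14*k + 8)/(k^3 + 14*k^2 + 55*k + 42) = (k^2 + 6*k + 8)/(k^2 + 13*k + 42)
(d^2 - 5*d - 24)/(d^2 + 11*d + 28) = (d^2 - 5*d - 24)/(d^2 + 11*d + 28)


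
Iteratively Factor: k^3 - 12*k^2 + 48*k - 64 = (k - 4)*(k^2 - 8*k + 16) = (k - 4)^2*(k - 4)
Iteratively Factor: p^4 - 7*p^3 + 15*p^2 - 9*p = (p)*(p^3 - 7*p^2 + 15*p - 9) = p*(p - 3)*(p^2 - 4*p + 3) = p*(p - 3)*(p - 1)*(p - 3)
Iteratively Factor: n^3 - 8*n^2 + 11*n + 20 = (n + 1)*(n^2 - 9*n + 20) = (n - 4)*(n + 1)*(n - 5)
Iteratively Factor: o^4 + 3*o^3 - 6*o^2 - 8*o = (o)*(o^3 + 3*o^2 - 6*o - 8) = o*(o - 2)*(o^2 + 5*o + 4) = o*(o - 2)*(o + 1)*(o + 4)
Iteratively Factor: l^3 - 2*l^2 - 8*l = (l - 4)*(l^2 + 2*l) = l*(l - 4)*(l + 2)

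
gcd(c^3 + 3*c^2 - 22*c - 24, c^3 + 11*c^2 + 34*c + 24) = c^2 + 7*c + 6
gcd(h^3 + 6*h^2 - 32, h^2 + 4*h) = h + 4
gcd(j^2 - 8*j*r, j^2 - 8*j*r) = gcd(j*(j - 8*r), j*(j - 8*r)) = -j^2 + 8*j*r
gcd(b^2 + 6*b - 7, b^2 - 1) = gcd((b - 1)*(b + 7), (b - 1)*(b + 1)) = b - 1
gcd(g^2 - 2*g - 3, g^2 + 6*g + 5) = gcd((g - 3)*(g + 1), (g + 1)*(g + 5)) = g + 1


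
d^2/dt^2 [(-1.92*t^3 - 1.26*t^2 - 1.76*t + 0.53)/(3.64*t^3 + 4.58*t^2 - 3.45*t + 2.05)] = (-5.6843418860808e-14*t^7 + 30.6284159999996*t^6 - 284.583936*t^5 - 14.7944159999998*t^4 + 105.490008*t^3 + 336.823992*t^2 - 23.2413*t - 32.82119)/(48.228544*t^9 + 182.049504*t^8 + 91.928928*t^7 - 167.536888*t^6 + 117.92532*t^5 + 138.08181*t^4 - 189.524625*t^3 + 130.942725*t^2 - 43.495875*t + 8.615125)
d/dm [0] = 0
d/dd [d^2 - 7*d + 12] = 2*d - 7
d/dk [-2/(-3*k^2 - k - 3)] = 2*(-6*k - 1)/(3*k^2 + k + 3)^2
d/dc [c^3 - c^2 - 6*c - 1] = 3*c^2 - 2*c - 6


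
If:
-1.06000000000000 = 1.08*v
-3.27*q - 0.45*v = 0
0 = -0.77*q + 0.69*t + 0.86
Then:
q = 0.14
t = -1.10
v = -0.98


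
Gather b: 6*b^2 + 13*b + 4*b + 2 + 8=6*b^2 + 17*b + 10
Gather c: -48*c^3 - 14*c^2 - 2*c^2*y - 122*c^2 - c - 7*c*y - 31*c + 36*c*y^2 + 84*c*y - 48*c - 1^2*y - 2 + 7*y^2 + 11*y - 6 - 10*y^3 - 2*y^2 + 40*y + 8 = -48*c^3 + c^2*(-2*y - 136) + c*(36*y^2 + 77*y - 80) - 10*y^3 + 5*y^2 + 50*y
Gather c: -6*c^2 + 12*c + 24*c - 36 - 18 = -6*c^2 + 36*c - 54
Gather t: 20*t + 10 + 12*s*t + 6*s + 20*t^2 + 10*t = 6*s + 20*t^2 + t*(12*s + 30) + 10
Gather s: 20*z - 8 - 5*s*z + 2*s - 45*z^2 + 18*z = s*(2 - 5*z) - 45*z^2 + 38*z - 8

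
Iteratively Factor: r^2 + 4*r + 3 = (r + 3)*(r + 1)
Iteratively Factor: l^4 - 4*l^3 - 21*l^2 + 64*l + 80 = (l + 4)*(l^3 - 8*l^2 + 11*l + 20) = (l - 5)*(l + 4)*(l^2 - 3*l - 4) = (l - 5)*(l - 4)*(l + 4)*(l + 1)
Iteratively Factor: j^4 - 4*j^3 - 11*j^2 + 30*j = (j - 2)*(j^3 - 2*j^2 - 15*j) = (j - 5)*(j - 2)*(j^2 + 3*j) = (j - 5)*(j - 2)*(j + 3)*(j)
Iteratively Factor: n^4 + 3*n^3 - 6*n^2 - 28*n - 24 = (n + 2)*(n^3 + n^2 - 8*n - 12) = (n + 2)^2*(n^2 - n - 6) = (n + 2)^3*(n - 3)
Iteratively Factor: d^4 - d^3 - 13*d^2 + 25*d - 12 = (d + 4)*(d^3 - 5*d^2 + 7*d - 3) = (d - 1)*(d + 4)*(d^2 - 4*d + 3) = (d - 3)*(d - 1)*(d + 4)*(d - 1)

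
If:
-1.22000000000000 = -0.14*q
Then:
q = 8.71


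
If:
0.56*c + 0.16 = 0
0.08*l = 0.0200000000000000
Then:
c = -0.29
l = 0.25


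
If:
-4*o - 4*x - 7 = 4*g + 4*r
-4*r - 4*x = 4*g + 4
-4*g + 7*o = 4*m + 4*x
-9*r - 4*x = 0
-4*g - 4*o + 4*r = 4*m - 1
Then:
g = 21/16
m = 123/80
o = -3/4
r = 37/20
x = -333/80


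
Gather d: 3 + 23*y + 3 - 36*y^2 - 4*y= -36*y^2 + 19*y + 6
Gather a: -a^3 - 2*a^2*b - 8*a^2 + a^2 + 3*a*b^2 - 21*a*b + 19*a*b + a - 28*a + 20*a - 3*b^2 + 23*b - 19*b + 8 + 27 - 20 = -a^3 + a^2*(-2*b - 7) + a*(3*b^2 - 2*b - 7) - 3*b^2 + 4*b + 15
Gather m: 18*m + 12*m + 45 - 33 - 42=30*m - 30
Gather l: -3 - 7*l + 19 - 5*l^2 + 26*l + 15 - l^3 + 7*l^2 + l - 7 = -l^3 + 2*l^2 + 20*l + 24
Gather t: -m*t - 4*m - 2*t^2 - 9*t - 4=-4*m - 2*t^2 + t*(-m - 9) - 4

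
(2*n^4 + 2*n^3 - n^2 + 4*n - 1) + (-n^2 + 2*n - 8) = 2*n^4 + 2*n^3 - 2*n^2 + 6*n - 9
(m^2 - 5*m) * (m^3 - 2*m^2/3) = m^5 - 17*m^4/3 + 10*m^3/3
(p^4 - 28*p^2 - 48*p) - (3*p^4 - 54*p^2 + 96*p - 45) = -2*p^4 + 26*p^2 - 144*p + 45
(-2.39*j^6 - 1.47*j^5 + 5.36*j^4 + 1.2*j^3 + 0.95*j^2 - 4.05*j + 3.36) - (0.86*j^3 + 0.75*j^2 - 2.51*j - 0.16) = -2.39*j^6 - 1.47*j^5 + 5.36*j^4 + 0.34*j^3 + 0.2*j^2 - 1.54*j + 3.52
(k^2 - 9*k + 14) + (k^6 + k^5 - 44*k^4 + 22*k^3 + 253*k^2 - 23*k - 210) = k^6 + k^5 - 44*k^4 + 22*k^3 + 254*k^2 - 32*k - 196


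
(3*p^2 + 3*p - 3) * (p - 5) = 3*p^3 - 12*p^2 - 18*p + 15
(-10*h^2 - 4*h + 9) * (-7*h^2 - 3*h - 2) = 70*h^4 + 58*h^3 - 31*h^2 - 19*h - 18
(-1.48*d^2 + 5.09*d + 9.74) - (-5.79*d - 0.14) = -1.48*d^2 + 10.88*d + 9.88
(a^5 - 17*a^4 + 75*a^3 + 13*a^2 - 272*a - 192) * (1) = a^5 - 17*a^4 + 75*a^3 + 13*a^2 - 272*a - 192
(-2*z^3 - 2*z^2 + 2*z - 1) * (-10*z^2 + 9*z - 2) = 20*z^5 + 2*z^4 - 34*z^3 + 32*z^2 - 13*z + 2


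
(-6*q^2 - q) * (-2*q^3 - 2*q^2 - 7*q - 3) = 12*q^5 + 14*q^4 + 44*q^3 + 25*q^2 + 3*q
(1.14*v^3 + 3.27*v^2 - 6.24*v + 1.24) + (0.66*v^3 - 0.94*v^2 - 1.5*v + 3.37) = 1.8*v^3 + 2.33*v^2 - 7.74*v + 4.61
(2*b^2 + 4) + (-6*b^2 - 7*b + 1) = -4*b^2 - 7*b + 5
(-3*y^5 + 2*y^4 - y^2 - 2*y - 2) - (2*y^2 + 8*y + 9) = -3*y^5 + 2*y^4 - 3*y^2 - 10*y - 11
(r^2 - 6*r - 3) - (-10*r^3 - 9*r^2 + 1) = 10*r^3 + 10*r^2 - 6*r - 4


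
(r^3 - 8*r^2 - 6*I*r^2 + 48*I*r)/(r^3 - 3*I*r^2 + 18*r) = (r - 8)/(r + 3*I)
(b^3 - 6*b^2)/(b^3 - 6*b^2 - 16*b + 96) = b^2/(b^2 - 16)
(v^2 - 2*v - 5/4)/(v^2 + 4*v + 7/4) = (2*v - 5)/(2*v + 7)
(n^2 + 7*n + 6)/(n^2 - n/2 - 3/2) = 2*(n + 6)/(2*n - 3)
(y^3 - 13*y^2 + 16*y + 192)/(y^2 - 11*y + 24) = (y^2 - 5*y - 24)/(y - 3)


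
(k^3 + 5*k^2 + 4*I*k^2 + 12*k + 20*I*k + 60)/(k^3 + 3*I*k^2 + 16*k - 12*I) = (k + 5)/(k - I)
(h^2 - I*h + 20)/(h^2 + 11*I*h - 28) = (h - 5*I)/(h + 7*I)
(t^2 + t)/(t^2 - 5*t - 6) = t/(t - 6)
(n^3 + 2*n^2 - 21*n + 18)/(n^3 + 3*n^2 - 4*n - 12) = (n^3 + 2*n^2 - 21*n + 18)/(n^3 + 3*n^2 - 4*n - 12)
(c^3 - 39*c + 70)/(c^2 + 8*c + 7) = (c^2 - 7*c + 10)/(c + 1)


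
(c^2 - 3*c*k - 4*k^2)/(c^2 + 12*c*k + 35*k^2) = (c^2 - 3*c*k - 4*k^2)/(c^2 + 12*c*k + 35*k^2)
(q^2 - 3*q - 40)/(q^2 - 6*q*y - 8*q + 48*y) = (-q - 5)/(-q + 6*y)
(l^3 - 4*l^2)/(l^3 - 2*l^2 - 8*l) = l/(l + 2)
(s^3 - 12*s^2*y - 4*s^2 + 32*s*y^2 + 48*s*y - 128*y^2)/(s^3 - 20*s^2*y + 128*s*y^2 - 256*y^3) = (4 - s)/(-s + 8*y)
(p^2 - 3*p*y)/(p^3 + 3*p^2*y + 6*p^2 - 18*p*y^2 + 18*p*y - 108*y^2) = p/(p^2 + 6*p*y + 6*p + 36*y)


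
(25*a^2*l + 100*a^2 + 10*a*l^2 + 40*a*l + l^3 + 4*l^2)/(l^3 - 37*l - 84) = (25*a^2 + 10*a*l + l^2)/(l^2 - 4*l - 21)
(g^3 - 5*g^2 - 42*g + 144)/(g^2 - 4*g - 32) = (g^2 + 3*g - 18)/(g + 4)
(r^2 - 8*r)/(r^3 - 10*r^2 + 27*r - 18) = r*(r - 8)/(r^3 - 10*r^2 + 27*r - 18)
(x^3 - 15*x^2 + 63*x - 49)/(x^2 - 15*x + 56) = (x^2 - 8*x + 7)/(x - 8)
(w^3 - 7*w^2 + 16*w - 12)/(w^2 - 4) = (w^2 - 5*w + 6)/(w + 2)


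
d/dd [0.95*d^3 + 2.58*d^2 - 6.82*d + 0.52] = 2.85*d^2 + 5.16*d - 6.82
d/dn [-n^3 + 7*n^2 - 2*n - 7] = -3*n^2 + 14*n - 2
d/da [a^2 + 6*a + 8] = 2*a + 6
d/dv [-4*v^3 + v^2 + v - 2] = -12*v^2 + 2*v + 1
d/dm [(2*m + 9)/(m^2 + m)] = (-2*m^2 - 18*m - 9)/(m^2*(m^2 + 2*m + 1))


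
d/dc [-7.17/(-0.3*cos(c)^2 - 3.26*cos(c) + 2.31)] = (4.302*cos(c) + 23.3742)*sin(c)/(0.3*cos(c)^2 + 3.26*cos(c) - 2.31)^2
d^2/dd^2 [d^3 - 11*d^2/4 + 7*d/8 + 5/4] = 6*d - 11/2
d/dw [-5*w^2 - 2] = -10*w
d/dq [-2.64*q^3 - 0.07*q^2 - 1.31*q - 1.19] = -7.92*q^2 - 0.14*q - 1.31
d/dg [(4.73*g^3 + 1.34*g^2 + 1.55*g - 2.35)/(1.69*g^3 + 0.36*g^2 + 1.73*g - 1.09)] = (-3.5527136788005e-15*g^5 - 0.5618*g^4 + 11.1268*g^3 - 1.7924*g^2 - 1.2292*g + 2.376)/(2.8561*g^6 + 1.2168*g^5 + 5.977*g^4 - 2.4386*g^3 + 2.2081*g^2 - 3.7714*g + 1.1881)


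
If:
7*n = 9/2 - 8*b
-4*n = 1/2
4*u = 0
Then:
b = 43/64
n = -1/8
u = 0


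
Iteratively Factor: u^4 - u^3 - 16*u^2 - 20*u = (u)*(u^3 - u^2 - 16*u - 20) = u*(u - 5)*(u^2 + 4*u + 4) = u*(u - 5)*(u + 2)*(u + 2)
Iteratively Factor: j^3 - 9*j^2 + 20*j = (j)*(j^2 - 9*j + 20) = j*(j - 4)*(j - 5)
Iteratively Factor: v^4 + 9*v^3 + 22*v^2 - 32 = (v + 4)*(v^3 + 5*v^2 + 2*v - 8) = (v - 1)*(v + 4)*(v^2 + 6*v + 8) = (v - 1)*(v + 2)*(v + 4)*(v + 4)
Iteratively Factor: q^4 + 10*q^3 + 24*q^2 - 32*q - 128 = (q + 4)*(q^3 + 6*q^2 - 32) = (q - 2)*(q + 4)*(q^2 + 8*q + 16) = (q - 2)*(q + 4)^2*(q + 4)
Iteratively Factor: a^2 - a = (a - 1)*(a)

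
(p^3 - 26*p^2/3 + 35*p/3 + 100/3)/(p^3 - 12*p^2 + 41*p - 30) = (3*p^2 - 11*p - 20)/(3*(p^2 - 7*p + 6))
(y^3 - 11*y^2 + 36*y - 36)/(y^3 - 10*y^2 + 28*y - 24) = (y - 3)/(y - 2)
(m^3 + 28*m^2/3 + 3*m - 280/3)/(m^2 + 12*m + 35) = m - 8/3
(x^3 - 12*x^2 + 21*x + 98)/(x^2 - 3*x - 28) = (x^2 - 5*x - 14)/(x + 4)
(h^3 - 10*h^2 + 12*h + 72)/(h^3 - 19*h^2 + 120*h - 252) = (h + 2)/(h - 7)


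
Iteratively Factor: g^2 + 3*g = (g)*(g + 3)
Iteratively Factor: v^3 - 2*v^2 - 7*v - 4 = (v + 1)*(v^2 - 3*v - 4) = (v + 1)^2*(v - 4)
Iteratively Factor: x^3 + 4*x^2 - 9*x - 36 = (x + 4)*(x^2 - 9) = (x - 3)*(x + 4)*(x + 3)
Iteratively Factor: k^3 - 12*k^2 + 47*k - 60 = (k - 3)*(k^2 - 9*k + 20) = (k - 4)*(k - 3)*(k - 5)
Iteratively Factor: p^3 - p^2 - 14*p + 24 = (p - 2)*(p^2 + p - 12) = (p - 3)*(p - 2)*(p + 4)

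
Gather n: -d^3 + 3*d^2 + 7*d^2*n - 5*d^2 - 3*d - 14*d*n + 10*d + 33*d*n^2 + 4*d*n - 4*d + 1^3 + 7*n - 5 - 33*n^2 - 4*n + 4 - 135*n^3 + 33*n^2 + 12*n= -d^3 - 2*d^2 + 33*d*n^2 + 3*d - 135*n^3 + n*(7*d^2 - 10*d + 15)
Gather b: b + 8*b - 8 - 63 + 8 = 9*b - 63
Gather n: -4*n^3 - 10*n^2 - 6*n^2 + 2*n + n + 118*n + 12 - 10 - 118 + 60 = -4*n^3 - 16*n^2 + 121*n - 56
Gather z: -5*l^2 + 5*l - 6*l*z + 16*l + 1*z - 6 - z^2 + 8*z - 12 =-5*l^2 + 21*l - z^2 + z*(9 - 6*l) - 18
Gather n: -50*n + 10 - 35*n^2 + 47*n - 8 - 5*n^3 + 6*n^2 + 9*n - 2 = -5*n^3 - 29*n^2 + 6*n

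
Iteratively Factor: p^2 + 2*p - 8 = (p + 4)*(p - 2)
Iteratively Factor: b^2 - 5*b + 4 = (b - 1)*(b - 4)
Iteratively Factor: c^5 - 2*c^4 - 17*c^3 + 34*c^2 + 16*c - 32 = (c + 4)*(c^4 - 6*c^3 + 7*c^2 + 6*c - 8) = (c - 2)*(c + 4)*(c^3 - 4*c^2 - c + 4) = (c - 4)*(c - 2)*(c + 4)*(c^2 - 1) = (c - 4)*(c - 2)*(c - 1)*(c + 4)*(c + 1)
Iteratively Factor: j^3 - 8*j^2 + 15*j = (j - 5)*(j^2 - 3*j) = (j - 5)*(j - 3)*(j)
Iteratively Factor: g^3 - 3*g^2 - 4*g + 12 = (g + 2)*(g^2 - 5*g + 6) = (g - 3)*(g + 2)*(g - 2)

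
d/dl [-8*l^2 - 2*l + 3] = -16*l - 2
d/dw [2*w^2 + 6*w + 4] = 4*w + 6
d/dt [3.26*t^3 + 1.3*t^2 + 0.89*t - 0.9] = 9.78*t^2 + 2.6*t + 0.89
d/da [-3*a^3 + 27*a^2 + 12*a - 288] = -9*a^2 + 54*a + 12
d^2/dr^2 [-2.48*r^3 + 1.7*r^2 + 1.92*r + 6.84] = 3.4 - 14.88*r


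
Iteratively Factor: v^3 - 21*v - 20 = (v - 5)*(v^2 + 5*v + 4) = (v - 5)*(v + 1)*(v + 4)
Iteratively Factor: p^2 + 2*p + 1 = (p + 1)*(p + 1)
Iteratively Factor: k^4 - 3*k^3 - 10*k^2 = (k)*(k^3 - 3*k^2 - 10*k) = k^2*(k^2 - 3*k - 10) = k^2*(k + 2)*(k - 5)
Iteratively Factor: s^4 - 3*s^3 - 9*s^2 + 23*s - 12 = (s + 3)*(s^3 - 6*s^2 + 9*s - 4) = (s - 4)*(s + 3)*(s^2 - 2*s + 1) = (s - 4)*(s - 1)*(s + 3)*(s - 1)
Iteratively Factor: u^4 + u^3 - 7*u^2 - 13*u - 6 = (u + 2)*(u^3 - u^2 - 5*u - 3) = (u + 1)*(u + 2)*(u^2 - 2*u - 3) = (u + 1)^2*(u + 2)*(u - 3)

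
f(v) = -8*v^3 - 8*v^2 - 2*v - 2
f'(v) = -24*v^2 - 16*v - 2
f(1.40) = -42.43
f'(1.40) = -71.44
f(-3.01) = 149.71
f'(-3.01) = -171.28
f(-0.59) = -1.96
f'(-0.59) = -0.91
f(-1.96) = 31.42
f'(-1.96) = -62.84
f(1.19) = -29.19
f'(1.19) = -55.03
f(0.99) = -19.58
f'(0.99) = -41.36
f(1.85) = -83.73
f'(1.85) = -113.74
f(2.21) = -131.84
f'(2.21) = -154.58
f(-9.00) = 5200.00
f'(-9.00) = -1802.00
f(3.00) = -296.00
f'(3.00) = -266.00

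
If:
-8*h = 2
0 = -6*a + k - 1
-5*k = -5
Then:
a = 0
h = -1/4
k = 1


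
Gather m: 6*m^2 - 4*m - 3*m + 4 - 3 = 6*m^2 - 7*m + 1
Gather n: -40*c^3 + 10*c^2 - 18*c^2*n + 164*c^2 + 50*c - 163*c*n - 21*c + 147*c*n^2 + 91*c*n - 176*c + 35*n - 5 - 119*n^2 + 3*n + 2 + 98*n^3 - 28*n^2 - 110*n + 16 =-40*c^3 + 174*c^2 - 147*c + 98*n^3 + n^2*(147*c - 147) + n*(-18*c^2 - 72*c - 72) + 13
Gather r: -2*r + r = -r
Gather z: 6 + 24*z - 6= 24*z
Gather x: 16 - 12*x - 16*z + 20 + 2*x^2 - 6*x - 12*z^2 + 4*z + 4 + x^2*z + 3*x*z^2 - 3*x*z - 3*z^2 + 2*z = x^2*(z + 2) + x*(3*z^2 - 3*z - 18) - 15*z^2 - 10*z + 40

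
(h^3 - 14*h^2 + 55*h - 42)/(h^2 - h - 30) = (h^2 - 8*h + 7)/(h + 5)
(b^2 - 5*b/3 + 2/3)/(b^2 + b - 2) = (b - 2/3)/(b + 2)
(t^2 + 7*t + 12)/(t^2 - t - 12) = (t + 4)/(t - 4)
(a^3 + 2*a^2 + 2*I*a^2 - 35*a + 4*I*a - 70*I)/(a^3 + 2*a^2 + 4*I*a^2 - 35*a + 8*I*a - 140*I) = (a + 2*I)/(a + 4*I)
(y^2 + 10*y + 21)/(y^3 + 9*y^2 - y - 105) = (y + 3)/(y^2 + 2*y - 15)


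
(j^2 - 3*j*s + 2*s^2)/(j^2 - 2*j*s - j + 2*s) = (j - s)/(j - 1)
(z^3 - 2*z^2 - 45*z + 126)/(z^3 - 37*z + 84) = (z - 6)/(z - 4)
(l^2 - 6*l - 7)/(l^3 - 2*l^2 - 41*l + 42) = (l + 1)/(l^2 + 5*l - 6)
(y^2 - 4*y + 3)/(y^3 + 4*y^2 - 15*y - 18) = (y - 1)/(y^2 + 7*y + 6)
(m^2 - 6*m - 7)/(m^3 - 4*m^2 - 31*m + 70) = (m + 1)/(m^2 + 3*m - 10)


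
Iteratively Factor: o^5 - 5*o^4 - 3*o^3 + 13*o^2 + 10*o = (o + 1)*(o^4 - 6*o^3 + 3*o^2 + 10*o) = (o - 5)*(o + 1)*(o^3 - o^2 - 2*o) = (o - 5)*(o - 2)*(o + 1)*(o^2 + o) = (o - 5)*(o - 2)*(o + 1)^2*(o)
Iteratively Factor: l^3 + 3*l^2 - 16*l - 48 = (l - 4)*(l^2 + 7*l + 12) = (l - 4)*(l + 4)*(l + 3)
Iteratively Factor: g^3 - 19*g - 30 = (g + 2)*(g^2 - 2*g - 15) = (g - 5)*(g + 2)*(g + 3)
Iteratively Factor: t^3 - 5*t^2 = (t)*(t^2 - 5*t) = t^2*(t - 5)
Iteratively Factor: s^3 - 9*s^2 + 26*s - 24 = (s - 4)*(s^2 - 5*s + 6) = (s - 4)*(s - 3)*(s - 2)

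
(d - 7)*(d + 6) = d^2 - d - 42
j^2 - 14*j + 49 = (j - 7)^2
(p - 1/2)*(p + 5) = p^2 + 9*p/2 - 5/2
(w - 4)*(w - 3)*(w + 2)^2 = w^4 - 3*w^3 - 12*w^2 + 20*w + 48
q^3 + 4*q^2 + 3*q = q*(q + 1)*(q + 3)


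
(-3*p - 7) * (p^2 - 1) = -3*p^3 - 7*p^2 + 3*p + 7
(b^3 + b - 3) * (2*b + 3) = 2*b^4 + 3*b^3 + 2*b^2 - 3*b - 9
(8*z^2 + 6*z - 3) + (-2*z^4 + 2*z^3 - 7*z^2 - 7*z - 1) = -2*z^4 + 2*z^3 + z^2 - z - 4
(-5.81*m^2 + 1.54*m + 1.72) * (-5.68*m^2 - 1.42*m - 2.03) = 33.0008*m^4 - 0.497*m^3 - 0.162100000000001*m^2 - 5.5686*m - 3.4916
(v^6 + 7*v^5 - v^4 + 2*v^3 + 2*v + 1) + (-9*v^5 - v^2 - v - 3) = v^6 - 2*v^5 - v^4 + 2*v^3 - v^2 + v - 2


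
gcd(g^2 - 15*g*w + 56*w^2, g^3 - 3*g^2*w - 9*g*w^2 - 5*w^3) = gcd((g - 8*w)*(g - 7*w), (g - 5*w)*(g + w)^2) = 1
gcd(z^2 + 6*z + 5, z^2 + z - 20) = z + 5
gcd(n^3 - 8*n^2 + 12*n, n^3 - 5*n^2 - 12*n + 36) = n^2 - 8*n + 12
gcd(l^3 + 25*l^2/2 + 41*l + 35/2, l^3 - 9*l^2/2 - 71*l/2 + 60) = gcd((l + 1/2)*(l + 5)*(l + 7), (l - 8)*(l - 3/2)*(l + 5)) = l + 5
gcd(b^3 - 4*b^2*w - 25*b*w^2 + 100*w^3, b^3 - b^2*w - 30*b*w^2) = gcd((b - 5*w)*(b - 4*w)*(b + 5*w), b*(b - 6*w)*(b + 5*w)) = b + 5*w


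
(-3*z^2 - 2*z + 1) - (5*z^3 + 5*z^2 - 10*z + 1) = -5*z^3 - 8*z^2 + 8*z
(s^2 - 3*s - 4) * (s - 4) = s^3 - 7*s^2 + 8*s + 16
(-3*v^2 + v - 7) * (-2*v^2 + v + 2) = 6*v^4 - 5*v^3 + 9*v^2 - 5*v - 14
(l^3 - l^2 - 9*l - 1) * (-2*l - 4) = -2*l^4 - 2*l^3 + 22*l^2 + 38*l + 4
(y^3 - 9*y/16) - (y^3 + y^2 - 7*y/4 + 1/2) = -y^2 + 19*y/16 - 1/2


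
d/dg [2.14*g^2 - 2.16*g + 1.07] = 4.28*g - 2.16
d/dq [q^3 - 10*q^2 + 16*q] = 3*q^2 - 20*q + 16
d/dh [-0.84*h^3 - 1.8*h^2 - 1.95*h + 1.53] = -2.52*h^2 - 3.6*h - 1.95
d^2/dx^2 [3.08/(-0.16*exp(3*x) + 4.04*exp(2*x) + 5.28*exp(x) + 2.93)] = (3.08*(-0.96*exp(2*x) + 16.16*exp(x) + 10.56)*(-0.48*exp(2*x) + 8.08*exp(x) + 5.28)*exp(x) + (4.4352*exp(2*x) - 49.7728*exp(x) - 16.2624)*(-0.16*exp(3*x) + 4.04*exp(2*x) + 5.28*exp(x) + 2.93))*exp(x)/(-0.16*exp(3*x) + 4.04*exp(2*x) + 5.28*exp(x) + 2.93)^3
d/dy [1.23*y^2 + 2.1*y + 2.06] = 2.46*y + 2.1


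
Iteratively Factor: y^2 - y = (y - 1)*(y)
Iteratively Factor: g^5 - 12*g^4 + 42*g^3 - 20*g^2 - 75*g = (g + 1)*(g^4 - 13*g^3 + 55*g^2 - 75*g) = g*(g + 1)*(g^3 - 13*g^2 + 55*g - 75) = g*(g - 3)*(g + 1)*(g^2 - 10*g + 25) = g*(g - 5)*(g - 3)*(g + 1)*(g - 5)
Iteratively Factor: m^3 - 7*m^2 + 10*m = (m)*(m^2 - 7*m + 10) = m*(m - 2)*(m - 5)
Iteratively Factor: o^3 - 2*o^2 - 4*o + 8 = (o + 2)*(o^2 - 4*o + 4) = (o - 2)*(o + 2)*(o - 2)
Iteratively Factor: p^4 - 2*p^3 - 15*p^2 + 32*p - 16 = (p - 1)*(p^3 - p^2 - 16*p + 16) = (p - 1)^2*(p^2 - 16) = (p - 1)^2*(p + 4)*(p - 4)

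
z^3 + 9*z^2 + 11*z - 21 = (z - 1)*(z + 3)*(z + 7)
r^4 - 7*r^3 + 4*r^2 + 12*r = r*(r - 6)*(r - 2)*(r + 1)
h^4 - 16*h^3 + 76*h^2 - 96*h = h*(h - 8)*(h - 6)*(h - 2)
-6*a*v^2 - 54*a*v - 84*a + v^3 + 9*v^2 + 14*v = (-6*a + v)*(v + 2)*(v + 7)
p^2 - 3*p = p*(p - 3)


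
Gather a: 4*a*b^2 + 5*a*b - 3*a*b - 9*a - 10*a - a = a*(4*b^2 + 2*b - 20)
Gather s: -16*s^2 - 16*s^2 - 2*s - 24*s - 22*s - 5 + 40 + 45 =-32*s^2 - 48*s + 80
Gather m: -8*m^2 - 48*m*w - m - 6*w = -8*m^2 + m*(-48*w - 1) - 6*w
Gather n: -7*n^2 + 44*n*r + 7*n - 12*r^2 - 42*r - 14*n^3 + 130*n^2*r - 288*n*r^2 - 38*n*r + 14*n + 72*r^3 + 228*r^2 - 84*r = -14*n^3 + n^2*(130*r - 7) + n*(-288*r^2 + 6*r + 21) + 72*r^3 + 216*r^2 - 126*r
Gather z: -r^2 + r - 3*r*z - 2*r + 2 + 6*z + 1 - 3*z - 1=-r^2 - r + z*(3 - 3*r) + 2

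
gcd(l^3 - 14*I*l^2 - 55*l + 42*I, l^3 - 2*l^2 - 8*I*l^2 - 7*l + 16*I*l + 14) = l^2 - 8*I*l - 7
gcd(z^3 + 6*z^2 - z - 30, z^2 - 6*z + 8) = z - 2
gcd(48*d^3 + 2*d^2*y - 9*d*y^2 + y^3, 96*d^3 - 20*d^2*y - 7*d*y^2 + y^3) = 24*d^2 - 11*d*y + y^2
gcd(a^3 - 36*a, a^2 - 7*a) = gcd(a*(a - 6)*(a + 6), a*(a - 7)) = a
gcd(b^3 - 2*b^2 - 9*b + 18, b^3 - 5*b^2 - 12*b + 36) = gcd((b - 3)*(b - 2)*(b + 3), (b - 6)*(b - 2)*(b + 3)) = b^2 + b - 6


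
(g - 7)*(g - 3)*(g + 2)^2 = g^4 - 6*g^3 - 15*g^2 + 44*g + 84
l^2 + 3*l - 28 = (l - 4)*(l + 7)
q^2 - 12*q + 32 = (q - 8)*(q - 4)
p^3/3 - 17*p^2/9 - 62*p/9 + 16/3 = (p/3 + 1)*(p - 8)*(p - 2/3)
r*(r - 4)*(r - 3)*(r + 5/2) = r^4 - 9*r^3/2 - 11*r^2/2 + 30*r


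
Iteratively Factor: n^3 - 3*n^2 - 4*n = (n - 4)*(n^2 + n) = (n - 4)*(n + 1)*(n)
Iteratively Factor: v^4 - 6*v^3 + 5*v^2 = (v - 5)*(v^3 - v^2) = v*(v - 5)*(v^2 - v) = v^2*(v - 5)*(v - 1)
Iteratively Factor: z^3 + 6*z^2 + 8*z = (z + 4)*(z^2 + 2*z) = z*(z + 4)*(z + 2)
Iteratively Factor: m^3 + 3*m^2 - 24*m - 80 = (m + 4)*(m^2 - m - 20) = (m + 4)^2*(m - 5)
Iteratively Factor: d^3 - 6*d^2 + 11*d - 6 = (d - 2)*(d^2 - 4*d + 3) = (d - 2)*(d - 1)*(d - 3)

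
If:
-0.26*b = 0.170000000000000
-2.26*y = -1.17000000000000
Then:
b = -0.65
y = 0.52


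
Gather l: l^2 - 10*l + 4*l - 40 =l^2 - 6*l - 40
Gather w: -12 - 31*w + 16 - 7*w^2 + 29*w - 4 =-7*w^2 - 2*w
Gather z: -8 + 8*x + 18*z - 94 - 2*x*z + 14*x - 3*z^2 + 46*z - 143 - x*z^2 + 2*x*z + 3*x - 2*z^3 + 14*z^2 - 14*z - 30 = 25*x - 2*z^3 + z^2*(11 - x) + 50*z - 275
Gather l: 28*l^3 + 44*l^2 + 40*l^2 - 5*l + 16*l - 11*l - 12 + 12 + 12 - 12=28*l^3 + 84*l^2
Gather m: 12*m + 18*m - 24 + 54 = 30*m + 30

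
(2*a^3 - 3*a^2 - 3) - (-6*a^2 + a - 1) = 2*a^3 + 3*a^2 - a - 2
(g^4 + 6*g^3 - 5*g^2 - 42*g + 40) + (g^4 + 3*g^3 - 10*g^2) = 2*g^4 + 9*g^3 - 15*g^2 - 42*g + 40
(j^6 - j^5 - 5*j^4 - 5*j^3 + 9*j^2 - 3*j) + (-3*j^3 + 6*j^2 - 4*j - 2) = j^6 - j^5 - 5*j^4 - 8*j^3 + 15*j^2 - 7*j - 2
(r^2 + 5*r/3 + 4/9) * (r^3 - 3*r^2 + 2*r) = r^5 - 4*r^4/3 - 23*r^3/9 + 2*r^2 + 8*r/9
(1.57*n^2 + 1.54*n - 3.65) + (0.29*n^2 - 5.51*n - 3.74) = 1.86*n^2 - 3.97*n - 7.39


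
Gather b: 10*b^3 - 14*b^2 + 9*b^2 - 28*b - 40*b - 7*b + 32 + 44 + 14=10*b^3 - 5*b^2 - 75*b + 90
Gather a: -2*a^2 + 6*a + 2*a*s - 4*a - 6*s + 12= -2*a^2 + a*(2*s + 2) - 6*s + 12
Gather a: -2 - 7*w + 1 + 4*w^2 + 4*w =4*w^2 - 3*w - 1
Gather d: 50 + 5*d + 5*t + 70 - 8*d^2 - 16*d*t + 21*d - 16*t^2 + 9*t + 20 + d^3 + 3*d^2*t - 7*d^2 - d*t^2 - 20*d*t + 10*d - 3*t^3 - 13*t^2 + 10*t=d^3 + d^2*(3*t - 15) + d*(-t^2 - 36*t + 36) - 3*t^3 - 29*t^2 + 24*t + 140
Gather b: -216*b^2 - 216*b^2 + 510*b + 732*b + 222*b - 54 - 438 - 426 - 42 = -432*b^2 + 1464*b - 960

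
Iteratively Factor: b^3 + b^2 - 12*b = (b)*(b^2 + b - 12) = b*(b - 3)*(b + 4)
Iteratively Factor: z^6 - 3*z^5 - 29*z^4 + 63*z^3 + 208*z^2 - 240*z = (z + 3)*(z^5 - 6*z^4 - 11*z^3 + 96*z^2 - 80*z) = (z - 1)*(z + 3)*(z^4 - 5*z^3 - 16*z^2 + 80*z) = (z - 1)*(z + 3)*(z + 4)*(z^3 - 9*z^2 + 20*z) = (z - 4)*(z - 1)*(z + 3)*(z + 4)*(z^2 - 5*z) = z*(z - 4)*(z - 1)*(z + 3)*(z + 4)*(z - 5)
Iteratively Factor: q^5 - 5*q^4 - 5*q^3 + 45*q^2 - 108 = (q - 3)*(q^4 - 2*q^3 - 11*q^2 + 12*q + 36) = (q - 3)*(q + 2)*(q^3 - 4*q^2 - 3*q + 18) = (q - 3)^2*(q + 2)*(q^2 - q - 6) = (q - 3)^3*(q + 2)*(q + 2)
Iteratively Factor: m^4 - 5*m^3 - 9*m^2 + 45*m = (m - 3)*(m^3 - 2*m^2 - 15*m) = (m - 5)*(m - 3)*(m^2 + 3*m) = (m - 5)*(m - 3)*(m + 3)*(m)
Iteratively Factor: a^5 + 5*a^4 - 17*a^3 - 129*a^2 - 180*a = (a + 4)*(a^4 + a^3 - 21*a^2 - 45*a) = (a + 3)*(a + 4)*(a^3 - 2*a^2 - 15*a) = (a - 5)*(a + 3)*(a + 4)*(a^2 + 3*a) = a*(a - 5)*(a + 3)*(a + 4)*(a + 3)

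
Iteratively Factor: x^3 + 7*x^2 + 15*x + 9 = (x + 3)*(x^2 + 4*x + 3) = (x + 3)^2*(x + 1)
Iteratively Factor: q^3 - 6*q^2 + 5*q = (q - 5)*(q^2 - q) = (q - 5)*(q - 1)*(q)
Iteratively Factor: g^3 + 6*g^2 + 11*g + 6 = (g + 2)*(g^2 + 4*g + 3) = (g + 1)*(g + 2)*(g + 3)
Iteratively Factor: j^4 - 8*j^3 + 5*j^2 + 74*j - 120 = (j - 5)*(j^3 - 3*j^2 - 10*j + 24) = (j - 5)*(j - 2)*(j^2 - j - 12) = (j - 5)*(j - 2)*(j + 3)*(j - 4)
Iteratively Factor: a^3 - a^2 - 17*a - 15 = (a + 1)*(a^2 - 2*a - 15) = (a - 5)*(a + 1)*(a + 3)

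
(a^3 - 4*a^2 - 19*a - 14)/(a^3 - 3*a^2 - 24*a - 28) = (a + 1)/(a + 2)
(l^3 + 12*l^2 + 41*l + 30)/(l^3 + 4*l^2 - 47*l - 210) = (l + 1)/(l - 7)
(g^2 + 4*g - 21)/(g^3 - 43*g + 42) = (g - 3)/(g^2 - 7*g + 6)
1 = 1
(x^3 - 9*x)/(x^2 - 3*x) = x + 3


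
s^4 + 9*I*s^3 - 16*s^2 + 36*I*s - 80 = (s - 2*I)*(s + 2*I)*(s + 4*I)*(s + 5*I)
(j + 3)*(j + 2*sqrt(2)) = j^2 + 2*sqrt(2)*j + 3*j + 6*sqrt(2)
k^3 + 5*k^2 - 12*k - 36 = (k - 3)*(k + 2)*(k + 6)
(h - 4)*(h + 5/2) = h^2 - 3*h/2 - 10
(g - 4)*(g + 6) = g^2 + 2*g - 24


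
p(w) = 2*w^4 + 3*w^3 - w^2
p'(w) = 8*w^3 + 9*w^2 - 2*w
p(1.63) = 24.45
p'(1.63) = 55.30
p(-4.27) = 413.08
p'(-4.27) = -450.20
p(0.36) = 0.04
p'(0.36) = 0.82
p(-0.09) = -0.01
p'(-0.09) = 0.25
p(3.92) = 637.59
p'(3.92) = 612.35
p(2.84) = 190.76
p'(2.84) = 250.16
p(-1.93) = 2.46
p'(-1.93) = -20.13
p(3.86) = 601.63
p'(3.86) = 586.48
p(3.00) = 234.00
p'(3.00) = 291.00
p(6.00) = 3204.00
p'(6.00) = 2040.00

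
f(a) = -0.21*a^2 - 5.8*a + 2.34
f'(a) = -0.42*a - 5.8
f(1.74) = -8.39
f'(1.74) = -6.53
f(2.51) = -13.54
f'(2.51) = -6.85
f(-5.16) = 26.68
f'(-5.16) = -3.63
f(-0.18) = 3.38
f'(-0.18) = -5.72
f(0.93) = -3.24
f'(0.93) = -6.19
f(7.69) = -54.68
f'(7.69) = -9.03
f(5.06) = -32.38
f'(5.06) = -7.93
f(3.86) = -23.18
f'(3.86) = -7.42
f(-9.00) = 37.53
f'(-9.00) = -2.02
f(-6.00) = 29.58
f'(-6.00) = -3.28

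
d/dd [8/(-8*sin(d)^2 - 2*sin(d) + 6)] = 4*(8*sin(d) + 1)*cos(d)/(4*sin(d)^2 + sin(d) - 3)^2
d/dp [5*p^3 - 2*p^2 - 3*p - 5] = 15*p^2 - 4*p - 3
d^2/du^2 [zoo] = 0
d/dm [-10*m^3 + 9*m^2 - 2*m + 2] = -30*m^2 + 18*m - 2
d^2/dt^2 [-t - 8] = 0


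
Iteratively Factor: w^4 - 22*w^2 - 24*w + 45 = (w - 1)*(w^3 + w^2 - 21*w - 45) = (w - 1)*(w + 3)*(w^2 - 2*w - 15) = (w - 1)*(w + 3)^2*(w - 5)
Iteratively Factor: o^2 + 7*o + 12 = (o + 3)*(o + 4)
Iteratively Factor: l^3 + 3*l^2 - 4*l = (l - 1)*(l^2 + 4*l) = (l - 1)*(l + 4)*(l)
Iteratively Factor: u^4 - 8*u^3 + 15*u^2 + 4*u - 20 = (u + 1)*(u^3 - 9*u^2 + 24*u - 20) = (u - 2)*(u + 1)*(u^2 - 7*u + 10) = (u - 5)*(u - 2)*(u + 1)*(u - 2)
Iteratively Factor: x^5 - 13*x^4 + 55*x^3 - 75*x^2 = (x)*(x^4 - 13*x^3 + 55*x^2 - 75*x) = x*(x - 5)*(x^3 - 8*x^2 + 15*x) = x^2*(x - 5)*(x^2 - 8*x + 15) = x^2*(x - 5)*(x - 3)*(x - 5)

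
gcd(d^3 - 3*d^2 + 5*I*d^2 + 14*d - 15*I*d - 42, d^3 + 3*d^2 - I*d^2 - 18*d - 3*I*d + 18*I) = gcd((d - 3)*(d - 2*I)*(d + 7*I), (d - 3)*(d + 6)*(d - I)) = d - 3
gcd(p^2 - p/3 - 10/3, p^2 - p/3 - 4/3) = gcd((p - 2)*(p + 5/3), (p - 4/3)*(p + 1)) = 1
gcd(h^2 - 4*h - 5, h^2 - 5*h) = h - 5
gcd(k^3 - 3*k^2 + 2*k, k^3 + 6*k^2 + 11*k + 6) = 1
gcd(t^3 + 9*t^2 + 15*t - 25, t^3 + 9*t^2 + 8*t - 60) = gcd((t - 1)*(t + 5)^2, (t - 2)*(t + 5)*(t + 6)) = t + 5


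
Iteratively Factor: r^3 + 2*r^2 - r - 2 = (r + 2)*(r^2 - 1) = (r - 1)*(r + 2)*(r + 1)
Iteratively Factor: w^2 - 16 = (w - 4)*(w + 4)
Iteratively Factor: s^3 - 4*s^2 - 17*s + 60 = (s - 3)*(s^2 - s - 20) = (s - 3)*(s + 4)*(s - 5)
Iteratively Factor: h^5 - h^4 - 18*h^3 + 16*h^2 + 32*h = (h + 1)*(h^4 - 2*h^3 - 16*h^2 + 32*h) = (h - 2)*(h + 1)*(h^3 - 16*h) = (h - 4)*(h - 2)*(h + 1)*(h^2 + 4*h) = (h - 4)*(h - 2)*(h + 1)*(h + 4)*(h)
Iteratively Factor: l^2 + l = (l)*(l + 1)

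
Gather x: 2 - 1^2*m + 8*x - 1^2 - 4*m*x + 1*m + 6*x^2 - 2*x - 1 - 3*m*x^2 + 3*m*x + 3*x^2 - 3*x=x^2*(9 - 3*m) + x*(3 - m)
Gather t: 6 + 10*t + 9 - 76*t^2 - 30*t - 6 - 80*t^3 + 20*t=-80*t^3 - 76*t^2 + 9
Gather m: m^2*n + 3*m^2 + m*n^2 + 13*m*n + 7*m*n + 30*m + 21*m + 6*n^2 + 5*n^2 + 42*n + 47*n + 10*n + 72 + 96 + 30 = m^2*(n + 3) + m*(n^2 + 20*n + 51) + 11*n^2 + 99*n + 198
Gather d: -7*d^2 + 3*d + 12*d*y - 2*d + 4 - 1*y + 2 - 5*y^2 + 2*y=-7*d^2 + d*(12*y + 1) - 5*y^2 + y + 6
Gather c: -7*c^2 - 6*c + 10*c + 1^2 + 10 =-7*c^2 + 4*c + 11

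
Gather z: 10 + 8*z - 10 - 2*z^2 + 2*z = -2*z^2 + 10*z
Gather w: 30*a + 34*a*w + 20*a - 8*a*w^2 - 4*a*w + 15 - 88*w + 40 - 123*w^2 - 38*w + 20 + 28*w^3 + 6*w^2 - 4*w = 50*a + 28*w^3 + w^2*(-8*a - 117) + w*(30*a - 130) + 75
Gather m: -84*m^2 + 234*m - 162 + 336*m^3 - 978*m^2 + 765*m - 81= 336*m^3 - 1062*m^2 + 999*m - 243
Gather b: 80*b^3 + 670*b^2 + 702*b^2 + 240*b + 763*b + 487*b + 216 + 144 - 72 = 80*b^3 + 1372*b^2 + 1490*b + 288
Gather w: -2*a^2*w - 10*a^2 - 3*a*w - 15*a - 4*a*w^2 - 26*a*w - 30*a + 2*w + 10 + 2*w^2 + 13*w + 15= -10*a^2 - 45*a + w^2*(2 - 4*a) + w*(-2*a^2 - 29*a + 15) + 25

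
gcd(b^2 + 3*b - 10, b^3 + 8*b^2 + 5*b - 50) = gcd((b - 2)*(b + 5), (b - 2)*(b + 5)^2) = b^2 + 3*b - 10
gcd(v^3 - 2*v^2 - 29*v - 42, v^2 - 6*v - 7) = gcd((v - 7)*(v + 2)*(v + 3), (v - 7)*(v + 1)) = v - 7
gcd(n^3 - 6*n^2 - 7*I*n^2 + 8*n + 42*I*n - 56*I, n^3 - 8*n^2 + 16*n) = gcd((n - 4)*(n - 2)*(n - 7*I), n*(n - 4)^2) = n - 4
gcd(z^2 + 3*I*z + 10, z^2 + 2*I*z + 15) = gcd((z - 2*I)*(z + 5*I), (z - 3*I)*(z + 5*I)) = z + 5*I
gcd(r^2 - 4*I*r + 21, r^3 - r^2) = 1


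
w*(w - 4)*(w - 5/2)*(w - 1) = w^4 - 15*w^3/2 + 33*w^2/2 - 10*w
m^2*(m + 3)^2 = m^4 + 6*m^3 + 9*m^2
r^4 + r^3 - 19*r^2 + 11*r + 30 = (r - 3)*(r - 2)*(r + 1)*(r + 5)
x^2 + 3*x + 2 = (x + 1)*(x + 2)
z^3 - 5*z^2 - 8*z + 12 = (z - 6)*(z - 1)*(z + 2)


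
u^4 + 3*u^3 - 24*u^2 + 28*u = u*(u - 2)^2*(u + 7)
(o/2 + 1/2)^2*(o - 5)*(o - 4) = o^4/4 - 7*o^3/4 + 3*o^2/4 + 31*o/4 + 5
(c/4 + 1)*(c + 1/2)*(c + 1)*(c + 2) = c^4/4 + 15*c^3/8 + 35*c^2/8 + 15*c/4 + 1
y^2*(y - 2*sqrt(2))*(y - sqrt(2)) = y^4 - 3*sqrt(2)*y^3 + 4*y^2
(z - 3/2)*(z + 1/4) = z^2 - 5*z/4 - 3/8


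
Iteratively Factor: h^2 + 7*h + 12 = (h + 4)*(h + 3)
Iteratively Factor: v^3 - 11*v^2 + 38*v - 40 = (v - 4)*(v^2 - 7*v + 10) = (v - 5)*(v - 4)*(v - 2)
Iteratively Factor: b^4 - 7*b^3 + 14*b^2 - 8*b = (b - 1)*(b^3 - 6*b^2 + 8*b) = (b - 4)*(b - 1)*(b^2 - 2*b) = (b - 4)*(b - 2)*(b - 1)*(b)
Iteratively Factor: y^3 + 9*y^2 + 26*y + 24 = (y + 3)*(y^2 + 6*y + 8) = (y + 2)*(y + 3)*(y + 4)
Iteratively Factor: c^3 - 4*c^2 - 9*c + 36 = (c - 4)*(c^2 - 9) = (c - 4)*(c - 3)*(c + 3)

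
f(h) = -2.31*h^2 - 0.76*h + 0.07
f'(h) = -4.62*h - 0.76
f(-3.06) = -19.23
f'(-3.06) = 13.38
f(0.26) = -0.28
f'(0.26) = -1.96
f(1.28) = -4.69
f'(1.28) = -6.67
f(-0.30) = 0.09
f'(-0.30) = 0.63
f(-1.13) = -2.02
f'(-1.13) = 4.46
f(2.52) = -16.51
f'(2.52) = -12.40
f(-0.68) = -0.48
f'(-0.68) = 2.38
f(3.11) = -24.64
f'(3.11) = -15.13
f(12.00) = -341.69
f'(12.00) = -56.20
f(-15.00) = -508.28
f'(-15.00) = 68.54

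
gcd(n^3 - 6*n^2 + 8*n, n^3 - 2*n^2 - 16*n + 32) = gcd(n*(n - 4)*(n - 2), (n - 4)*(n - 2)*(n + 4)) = n^2 - 6*n + 8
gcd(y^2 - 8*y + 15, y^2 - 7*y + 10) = y - 5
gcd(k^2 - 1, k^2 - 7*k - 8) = k + 1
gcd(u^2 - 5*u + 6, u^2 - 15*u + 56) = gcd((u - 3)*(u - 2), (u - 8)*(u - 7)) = 1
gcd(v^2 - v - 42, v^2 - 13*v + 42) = v - 7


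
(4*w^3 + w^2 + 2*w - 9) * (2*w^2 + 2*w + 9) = 8*w^5 + 10*w^4 + 42*w^3 - 5*w^2 - 81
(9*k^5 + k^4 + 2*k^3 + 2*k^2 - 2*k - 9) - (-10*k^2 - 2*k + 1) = 9*k^5 + k^4 + 2*k^3 + 12*k^2 - 10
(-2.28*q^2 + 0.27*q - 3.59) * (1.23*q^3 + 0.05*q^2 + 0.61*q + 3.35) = -2.8044*q^5 + 0.2181*q^4 - 5.793*q^3 - 7.6528*q^2 - 1.2854*q - 12.0265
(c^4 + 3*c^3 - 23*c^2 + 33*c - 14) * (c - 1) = c^5 + 2*c^4 - 26*c^3 + 56*c^2 - 47*c + 14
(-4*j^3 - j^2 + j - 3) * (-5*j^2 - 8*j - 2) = 20*j^5 + 37*j^4 + 11*j^3 + 9*j^2 + 22*j + 6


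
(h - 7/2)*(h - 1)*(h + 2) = h^3 - 5*h^2/2 - 11*h/2 + 7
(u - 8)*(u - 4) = u^2 - 12*u + 32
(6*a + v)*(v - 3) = 6*a*v - 18*a + v^2 - 3*v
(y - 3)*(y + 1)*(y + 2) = y^3 - 7*y - 6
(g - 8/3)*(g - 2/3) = g^2 - 10*g/3 + 16/9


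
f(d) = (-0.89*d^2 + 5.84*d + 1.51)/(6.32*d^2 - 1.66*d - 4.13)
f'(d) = (1.66 - 12.64*d)*(-0.89*d^2 + 5.84*d + 1.51)/(6.32*d^2 - 1.66*d - 4.13)^2 + (5.84 - 1.78*d)/(6.32*d^2 - 1.66*d - 4.13)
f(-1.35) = -0.83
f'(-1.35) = -0.76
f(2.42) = 0.36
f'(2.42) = -0.31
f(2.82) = 0.26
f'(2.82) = -0.20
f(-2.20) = -0.52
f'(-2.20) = -0.18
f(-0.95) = -1.54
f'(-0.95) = -4.28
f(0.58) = -1.55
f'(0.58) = -4.58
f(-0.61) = 3.11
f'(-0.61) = -47.14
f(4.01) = 0.12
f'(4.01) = -0.08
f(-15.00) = -0.20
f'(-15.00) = -0.00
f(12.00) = -0.06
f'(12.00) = -0.01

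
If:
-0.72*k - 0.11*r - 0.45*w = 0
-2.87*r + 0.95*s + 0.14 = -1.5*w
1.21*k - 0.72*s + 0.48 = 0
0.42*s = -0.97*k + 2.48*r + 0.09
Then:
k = 0.18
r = 0.20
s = 0.96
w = -0.33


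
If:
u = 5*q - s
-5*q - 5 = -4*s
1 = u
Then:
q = 3/5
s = 2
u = 1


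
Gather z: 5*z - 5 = 5*z - 5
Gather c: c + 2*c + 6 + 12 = 3*c + 18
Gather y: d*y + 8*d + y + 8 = 8*d + y*(d + 1) + 8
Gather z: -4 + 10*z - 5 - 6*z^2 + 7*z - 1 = -6*z^2 + 17*z - 10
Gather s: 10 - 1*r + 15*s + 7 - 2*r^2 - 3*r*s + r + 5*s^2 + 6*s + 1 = -2*r^2 + 5*s^2 + s*(21 - 3*r) + 18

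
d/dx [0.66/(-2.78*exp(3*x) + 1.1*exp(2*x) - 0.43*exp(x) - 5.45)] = (5.5044*exp(2*x) - 1.452*exp(x) + 0.2838)*exp(x)/(2.78*exp(3*x) - 1.1*exp(2*x) + 0.43*exp(x) + 5.45)^2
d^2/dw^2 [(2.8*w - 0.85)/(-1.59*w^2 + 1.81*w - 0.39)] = (-(2.8*w - 0.85)*(3.18*w - 1.81)*(6.36*w - 3.62) + (26.712*w - 12.839)*(1.59*w^2 - 1.81*w + 0.39))/(1.59*w^2 - 1.81*w + 0.39)^3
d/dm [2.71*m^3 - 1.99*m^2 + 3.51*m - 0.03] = 8.13*m^2 - 3.98*m + 3.51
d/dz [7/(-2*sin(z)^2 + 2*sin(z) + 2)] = 7*(2*sin(z) - 1)*cos(z)/(2*(sin(z) + cos(z)^2)^2)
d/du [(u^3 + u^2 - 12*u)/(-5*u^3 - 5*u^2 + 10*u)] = 2*(-2*u - 1)/(u^4 + 2*u^3 - 3*u^2 - 4*u + 4)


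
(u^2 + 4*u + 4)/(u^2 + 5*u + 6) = (u + 2)/(u + 3)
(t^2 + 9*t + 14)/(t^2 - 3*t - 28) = (t^2 + 9*t + 14)/(t^2 - 3*t - 28)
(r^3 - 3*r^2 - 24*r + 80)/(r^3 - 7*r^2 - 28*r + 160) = (r - 4)/(r - 8)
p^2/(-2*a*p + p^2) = p/(-2*a + p)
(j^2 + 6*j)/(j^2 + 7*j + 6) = j/(j + 1)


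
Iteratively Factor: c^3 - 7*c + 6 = (c + 3)*(c^2 - 3*c + 2) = (c - 2)*(c + 3)*(c - 1)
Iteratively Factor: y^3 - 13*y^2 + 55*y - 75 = (y - 3)*(y^2 - 10*y + 25) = (y - 5)*(y - 3)*(y - 5)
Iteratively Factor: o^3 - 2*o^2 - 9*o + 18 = (o - 3)*(o^2 + o - 6) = (o - 3)*(o + 3)*(o - 2)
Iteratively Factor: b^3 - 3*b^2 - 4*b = (b - 4)*(b^2 + b) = b*(b - 4)*(b + 1)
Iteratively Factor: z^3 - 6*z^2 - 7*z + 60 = (z + 3)*(z^2 - 9*z + 20) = (z - 5)*(z + 3)*(z - 4)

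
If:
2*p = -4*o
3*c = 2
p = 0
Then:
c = 2/3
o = 0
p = 0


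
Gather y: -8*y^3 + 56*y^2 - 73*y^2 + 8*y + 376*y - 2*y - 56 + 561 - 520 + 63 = -8*y^3 - 17*y^2 + 382*y + 48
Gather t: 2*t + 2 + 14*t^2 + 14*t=14*t^2 + 16*t + 2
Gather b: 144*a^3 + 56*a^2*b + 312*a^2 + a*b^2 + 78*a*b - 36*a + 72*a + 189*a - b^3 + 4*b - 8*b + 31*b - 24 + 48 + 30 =144*a^3 + 312*a^2 + a*b^2 + 225*a - b^3 + b*(56*a^2 + 78*a + 27) + 54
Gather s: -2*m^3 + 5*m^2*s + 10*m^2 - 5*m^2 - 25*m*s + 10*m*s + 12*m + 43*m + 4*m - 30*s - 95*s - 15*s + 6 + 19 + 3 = -2*m^3 + 5*m^2 + 59*m + s*(5*m^2 - 15*m - 140) + 28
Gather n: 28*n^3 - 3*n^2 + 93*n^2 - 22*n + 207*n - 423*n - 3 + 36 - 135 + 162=28*n^3 + 90*n^2 - 238*n + 60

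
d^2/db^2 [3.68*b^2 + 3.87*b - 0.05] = 7.36000000000000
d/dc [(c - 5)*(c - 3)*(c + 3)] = 3*c^2 - 10*c - 9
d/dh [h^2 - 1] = 2*h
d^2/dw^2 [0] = 0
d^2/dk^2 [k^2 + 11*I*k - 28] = 2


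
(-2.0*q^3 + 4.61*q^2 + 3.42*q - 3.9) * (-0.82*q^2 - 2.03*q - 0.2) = 1.64*q^5 + 0.279799999999999*q^4 - 11.7627*q^3 - 4.6666*q^2 + 7.233*q + 0.78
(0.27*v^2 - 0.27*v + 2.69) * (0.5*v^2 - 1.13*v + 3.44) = 0.135*v^4 - 0.4401*v^3 + 2.5789*v^2 - 3.9685*v + 9.2536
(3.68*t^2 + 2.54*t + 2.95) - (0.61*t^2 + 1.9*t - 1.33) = 3.07*t^2 + 0.64*t + 4.28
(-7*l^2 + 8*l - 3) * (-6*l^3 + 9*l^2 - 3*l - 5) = 42*l^5 - 111*l^4 + 111*l^3 - 16*l^2 - 31*l + 15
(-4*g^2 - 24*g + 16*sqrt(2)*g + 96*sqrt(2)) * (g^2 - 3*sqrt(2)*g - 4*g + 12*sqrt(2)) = -4*g^4 - 8*g^3 + 28*sqrt(2)*g^3 + 56*sqrt(2)*g^2 - 672*sqrt(2)*g - 192*g + 2304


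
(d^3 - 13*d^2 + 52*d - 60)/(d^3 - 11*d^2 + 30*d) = (d - 2)/d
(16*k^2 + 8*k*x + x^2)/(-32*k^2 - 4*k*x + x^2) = (4*k + x)/(-8*k + x)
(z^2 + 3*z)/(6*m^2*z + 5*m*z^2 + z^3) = (z + 3)/(6*m^2 + 5*m*z + z^2)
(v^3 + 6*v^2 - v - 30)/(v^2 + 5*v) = v + 1 - 6/v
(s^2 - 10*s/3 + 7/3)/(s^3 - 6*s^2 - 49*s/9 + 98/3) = 3*(s - 1)/(3*s^2 - 11*s - 42)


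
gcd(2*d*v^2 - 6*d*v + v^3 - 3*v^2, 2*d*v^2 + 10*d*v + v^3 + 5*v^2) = 2*d*v + v^2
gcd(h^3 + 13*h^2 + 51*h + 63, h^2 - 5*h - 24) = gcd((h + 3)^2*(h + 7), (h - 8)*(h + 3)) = h + 3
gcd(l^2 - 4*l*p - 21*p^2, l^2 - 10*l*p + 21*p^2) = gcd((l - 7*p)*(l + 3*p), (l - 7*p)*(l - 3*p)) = -l + 7*p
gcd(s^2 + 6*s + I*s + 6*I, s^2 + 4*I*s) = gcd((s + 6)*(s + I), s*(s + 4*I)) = 1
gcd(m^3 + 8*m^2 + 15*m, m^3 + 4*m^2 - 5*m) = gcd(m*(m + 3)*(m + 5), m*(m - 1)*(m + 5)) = m^2 + 5*m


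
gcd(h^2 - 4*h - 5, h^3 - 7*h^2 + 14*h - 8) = 1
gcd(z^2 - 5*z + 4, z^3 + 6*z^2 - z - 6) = z - 1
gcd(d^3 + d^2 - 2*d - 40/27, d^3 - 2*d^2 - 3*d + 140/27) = d^2 + d/3 - 20/9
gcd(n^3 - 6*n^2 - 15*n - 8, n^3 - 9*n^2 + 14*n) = 1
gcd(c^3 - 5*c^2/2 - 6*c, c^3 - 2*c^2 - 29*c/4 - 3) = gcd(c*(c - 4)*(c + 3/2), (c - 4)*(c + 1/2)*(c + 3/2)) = c^2 - 5*c/2 - 6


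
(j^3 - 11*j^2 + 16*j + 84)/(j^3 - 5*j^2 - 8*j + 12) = (j - 7)/(j - 1)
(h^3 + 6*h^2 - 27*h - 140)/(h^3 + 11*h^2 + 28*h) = (h - 5)/h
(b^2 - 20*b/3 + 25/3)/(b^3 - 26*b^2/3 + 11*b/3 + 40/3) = (b - 5)/(b^2 - 7*b - 8)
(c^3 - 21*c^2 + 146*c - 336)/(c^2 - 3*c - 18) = (c^2 - 15*c + 56)/(c + 3)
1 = 1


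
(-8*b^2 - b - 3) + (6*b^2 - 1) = -2*b^2 - b - 4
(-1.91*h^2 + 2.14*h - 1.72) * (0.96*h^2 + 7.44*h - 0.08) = -1.8336*h^4 - 12.156*h^3 + 14.4232*h^2 - 12.968*h + 0.1376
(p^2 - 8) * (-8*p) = -8*p^3 + 64*p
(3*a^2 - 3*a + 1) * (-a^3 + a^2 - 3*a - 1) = -3*a^5 + 6*a^4 - 13*a^3 + 7*a^2 - 1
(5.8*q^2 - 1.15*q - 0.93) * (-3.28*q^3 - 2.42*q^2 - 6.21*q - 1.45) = -19.024*q^5 - 10.264*q^4 - 30.1846*q^3 + 0.9821*q^2 + 7.4428*q + 1.3485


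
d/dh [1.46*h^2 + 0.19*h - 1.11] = 2.92*h + 0.19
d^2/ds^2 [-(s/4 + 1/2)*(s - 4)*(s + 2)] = -3*s/2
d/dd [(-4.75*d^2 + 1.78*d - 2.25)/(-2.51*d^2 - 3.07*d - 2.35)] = (19.0503*d^2 + 11.03*d - 11.0905)/(6.3001*d^4 + 15.4114*d^3 + 21.2219*d^2 + 14.429*d + 5.5225)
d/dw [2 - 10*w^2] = -20*w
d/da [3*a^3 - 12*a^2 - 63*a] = 9*a^2 - 24*a - 63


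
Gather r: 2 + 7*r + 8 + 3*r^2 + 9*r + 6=3*r^2 + 16*r + 16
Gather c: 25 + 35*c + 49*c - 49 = 84*c - 24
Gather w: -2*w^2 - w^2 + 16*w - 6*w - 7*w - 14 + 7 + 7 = -3*w^2 + 3*w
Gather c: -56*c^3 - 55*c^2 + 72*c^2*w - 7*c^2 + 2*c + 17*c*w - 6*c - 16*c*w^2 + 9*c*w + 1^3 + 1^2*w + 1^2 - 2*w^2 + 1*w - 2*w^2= -56*c^3 + c^2*(72*w - 62) + c*(-16*w^2 + 26*w - 4) - 4*w^2 + 2*w + 2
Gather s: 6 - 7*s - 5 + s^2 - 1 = s^2 - 7*s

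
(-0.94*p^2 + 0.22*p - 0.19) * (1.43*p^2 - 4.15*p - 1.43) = -1.3442*p^4 + 4.2156*p^3 + 0.1595*p^2 + 0.4739*p + 0.2717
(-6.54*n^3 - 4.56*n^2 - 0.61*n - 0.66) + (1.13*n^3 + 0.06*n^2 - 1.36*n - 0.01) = -5.41*n^3 - 4.5*n^2 - 1.97*n - 0.67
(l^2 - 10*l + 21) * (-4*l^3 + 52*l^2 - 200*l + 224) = -4*l^5 + 92*l^4 - 804*l^3 + 3316*l^2 - 6440*l + 4704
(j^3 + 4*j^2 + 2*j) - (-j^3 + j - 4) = 2*j^3 + 4*j^2 + j + 4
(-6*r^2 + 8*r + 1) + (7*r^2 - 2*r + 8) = r^2 + 6*r + 9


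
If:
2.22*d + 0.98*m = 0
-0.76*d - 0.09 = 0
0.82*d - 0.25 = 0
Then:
No Solution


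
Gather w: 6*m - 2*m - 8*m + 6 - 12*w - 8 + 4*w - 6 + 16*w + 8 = -4*m + 8*w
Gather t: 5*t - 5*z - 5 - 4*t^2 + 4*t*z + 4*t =-4*t^2 + t*(4*z + 9) - 5*z - 5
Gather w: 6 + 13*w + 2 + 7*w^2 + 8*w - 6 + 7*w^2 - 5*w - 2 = 14*w^2 + 16*w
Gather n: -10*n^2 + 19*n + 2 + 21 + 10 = -10*n^2 + 19*n + 33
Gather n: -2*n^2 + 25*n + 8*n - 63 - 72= -2*n^2 + 33*n - 135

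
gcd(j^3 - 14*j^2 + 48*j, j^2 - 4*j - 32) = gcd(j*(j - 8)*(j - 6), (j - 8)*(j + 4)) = j - 8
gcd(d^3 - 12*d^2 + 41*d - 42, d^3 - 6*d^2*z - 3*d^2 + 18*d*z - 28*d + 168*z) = d - 7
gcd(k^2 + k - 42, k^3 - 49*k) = k + 7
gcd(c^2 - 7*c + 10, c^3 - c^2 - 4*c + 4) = c - 2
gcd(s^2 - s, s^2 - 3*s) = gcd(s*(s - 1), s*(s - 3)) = s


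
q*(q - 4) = q^2 - 4*q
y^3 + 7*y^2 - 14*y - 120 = (y - 4)*(y + 5)*(y + 6)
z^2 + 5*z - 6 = (z - 1)*(z + 6)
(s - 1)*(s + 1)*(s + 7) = s^3 + 7*s^2 - s - 7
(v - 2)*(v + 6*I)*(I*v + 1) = I*v^3 - 5*v^2 - 2*I*v^2 + 10*v + 6*I*v - 12*I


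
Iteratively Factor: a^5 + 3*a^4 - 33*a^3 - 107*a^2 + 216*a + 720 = (a - 5)*(a^4 + 8*a^3 + 7*a^2 - 72*a - 144) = (a - 5)*(a + 4)*(a^3 + 4*a^2 - 9*a - 36) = (a - 5)*(a + 4)^2*(a^2 - 9) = (a - 5)*(a - 3)*(a + 4)^2*(a + 3)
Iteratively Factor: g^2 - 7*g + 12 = (g - 4)*(g - 3)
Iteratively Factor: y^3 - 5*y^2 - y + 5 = (y + 1)*(y^2 - 6*y + 5) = (y - 5)*(y + 1)*(y - 1)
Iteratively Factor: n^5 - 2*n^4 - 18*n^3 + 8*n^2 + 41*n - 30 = (n + 2)*(n^4 - 4*n^3 - 10*n^2 + 28*n - 15) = (n + 2)*(n + 3)*(n^3 - 7*n^2 + 11*n - 5) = (n - 1)*(n + 2)*(n + 3)*(n^2 - 6*n + 5) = (n - 1)^2*(n + 2)*(n + 3)*(n - 5)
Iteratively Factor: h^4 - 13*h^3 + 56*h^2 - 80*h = (h - 5)*(h^3 - 8*h^2 + 16*h) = h*(h - 5)*(h^2 - 8*h + 16) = h*(h - 5)*(h - 4)*(h - 4)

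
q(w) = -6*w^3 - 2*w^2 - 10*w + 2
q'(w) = -18*w^2 - 4*w - 10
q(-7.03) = 2058.03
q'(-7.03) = -871.46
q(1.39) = -31.88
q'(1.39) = -50.34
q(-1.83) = 50.37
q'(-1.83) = -62.96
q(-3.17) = 204.73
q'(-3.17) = -178.20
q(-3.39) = 246.67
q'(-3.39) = -203.30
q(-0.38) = 5.84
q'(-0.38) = -11.08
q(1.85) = -61.33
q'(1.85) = -79.00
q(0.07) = 1.29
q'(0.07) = -10.37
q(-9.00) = 4304.00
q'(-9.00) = -1432.00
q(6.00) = -1426.00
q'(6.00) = -682.00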